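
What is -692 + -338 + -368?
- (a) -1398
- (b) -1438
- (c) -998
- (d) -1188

First: -692 + -338 = -1030
Then: -1030 + -368 = -1398
a) -1398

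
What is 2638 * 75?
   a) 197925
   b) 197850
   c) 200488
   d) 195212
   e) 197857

2638 * 75 = 197850
b) 197850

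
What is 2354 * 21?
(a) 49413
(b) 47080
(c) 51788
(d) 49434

2354 * 21 = 49434
d) 49434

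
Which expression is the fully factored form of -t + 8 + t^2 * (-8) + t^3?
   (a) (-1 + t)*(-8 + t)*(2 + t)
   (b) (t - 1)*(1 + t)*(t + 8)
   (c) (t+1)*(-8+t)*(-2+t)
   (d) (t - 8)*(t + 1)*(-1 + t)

We need to factor -t + 8 + t^2 * (-8) + t^3.
The factored form is (t - 8)*(t + 1)*(-1 + t).
d) (t - 8)*(t + 1)*(-1 + t)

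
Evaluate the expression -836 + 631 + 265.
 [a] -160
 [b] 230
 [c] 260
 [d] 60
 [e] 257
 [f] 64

First: -836 + 631 = -205
Then: -205 + 265 = 60
d) 60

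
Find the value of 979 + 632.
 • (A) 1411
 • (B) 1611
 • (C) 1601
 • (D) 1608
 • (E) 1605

979 + 632 = 1611
B) 1611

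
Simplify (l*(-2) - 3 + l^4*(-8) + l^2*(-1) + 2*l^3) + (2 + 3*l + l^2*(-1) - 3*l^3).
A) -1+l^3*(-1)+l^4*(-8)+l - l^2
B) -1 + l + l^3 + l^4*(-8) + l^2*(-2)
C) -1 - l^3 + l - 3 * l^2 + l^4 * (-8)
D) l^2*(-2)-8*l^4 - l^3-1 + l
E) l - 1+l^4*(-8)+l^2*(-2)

Adding the polynomials and combining like terms:
(l*(-2) - 3 + l^4*(-8) + l^2*(-1) + 2*l^3) + (2 + 3*l + l^2*(-1) - 3*l^3)
= l^2*(-2)-8*l^4 - l^3-1 + l
D) l^2*(-2)-8*l^4 - l^3-1 + l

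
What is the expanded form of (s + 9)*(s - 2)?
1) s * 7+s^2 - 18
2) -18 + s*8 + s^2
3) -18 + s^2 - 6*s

Expanding (s + 9)*(s - 2):
= s * 7+s^2 - 18
1) s * 7+s^2 - 18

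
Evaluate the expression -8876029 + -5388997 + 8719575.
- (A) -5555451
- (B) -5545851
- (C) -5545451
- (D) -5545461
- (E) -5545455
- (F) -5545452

First: -8876029 + -5388997 = -14265026
Then: -14265026 + 8719575 = -5545451
C) -5545451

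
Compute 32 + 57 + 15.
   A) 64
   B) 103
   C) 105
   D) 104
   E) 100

First: 32 + 57 = 89
Then: 89 + 15 = 104
D) 104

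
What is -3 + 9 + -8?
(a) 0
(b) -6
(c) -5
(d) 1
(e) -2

First: -3 + 9 = 6
Then: 6 + -8 = -2
e) -2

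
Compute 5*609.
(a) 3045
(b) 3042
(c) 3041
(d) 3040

5 * 609 = 3045
a) 3045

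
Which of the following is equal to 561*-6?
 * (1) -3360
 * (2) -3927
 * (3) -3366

561 * -6 = -3366
3) -3366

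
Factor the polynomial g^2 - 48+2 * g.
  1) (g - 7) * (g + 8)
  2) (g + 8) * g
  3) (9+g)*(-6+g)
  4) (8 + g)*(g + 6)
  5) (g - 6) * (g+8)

We need to factor g^2 - 48+2 * g.
The factored form is (g - 6) * (g+8).
5) (g - 6) * (g+8)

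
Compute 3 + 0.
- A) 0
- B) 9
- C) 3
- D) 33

3 + 0 = 3
C) 3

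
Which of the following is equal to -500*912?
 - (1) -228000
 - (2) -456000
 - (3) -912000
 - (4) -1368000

-500 * 912 = -456000
2) -456000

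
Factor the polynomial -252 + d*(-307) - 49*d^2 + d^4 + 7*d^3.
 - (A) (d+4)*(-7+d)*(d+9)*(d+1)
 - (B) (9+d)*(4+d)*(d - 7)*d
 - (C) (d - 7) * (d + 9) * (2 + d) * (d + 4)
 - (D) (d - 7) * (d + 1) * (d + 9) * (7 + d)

We need to factor -252 + d*(-307) - 49*d^2 + d^4 + 7*d^3.
The factored form is (d+4)*(-7+d)*(d+9)*(d+1).
A) (d+4)*(-7+d)*(d+9)*(d+1)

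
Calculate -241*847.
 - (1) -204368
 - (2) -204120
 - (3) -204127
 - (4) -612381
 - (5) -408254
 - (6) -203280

-241 * 847 = -204127
3) -204127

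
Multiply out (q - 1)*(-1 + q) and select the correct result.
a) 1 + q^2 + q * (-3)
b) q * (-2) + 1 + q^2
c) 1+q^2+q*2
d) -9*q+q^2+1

Expanding (q - 1)*(-1 + q):
= q * (-2) + 1 + q^2
b) q * (-2) + 1 + q^2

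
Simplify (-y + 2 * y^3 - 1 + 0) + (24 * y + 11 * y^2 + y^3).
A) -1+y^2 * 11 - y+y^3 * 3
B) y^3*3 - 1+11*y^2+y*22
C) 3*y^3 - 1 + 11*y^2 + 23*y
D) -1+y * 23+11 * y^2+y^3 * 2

Adding the polynomials and combining like terms:
(-y + 2*y^3 - 1 + 0) + (24*y + 11*y^2 + y^3)
= 3*y^3 - 1 + 11*y^2 + 23*y
C) 3*y^3 - 1 + 11*y^2 + 23*y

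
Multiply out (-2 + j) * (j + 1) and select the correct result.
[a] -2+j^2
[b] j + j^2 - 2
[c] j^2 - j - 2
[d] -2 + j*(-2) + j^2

Expanding (-2 + j) * (j + 1):
= j^2 - j - 2
c) j^2 - j - 2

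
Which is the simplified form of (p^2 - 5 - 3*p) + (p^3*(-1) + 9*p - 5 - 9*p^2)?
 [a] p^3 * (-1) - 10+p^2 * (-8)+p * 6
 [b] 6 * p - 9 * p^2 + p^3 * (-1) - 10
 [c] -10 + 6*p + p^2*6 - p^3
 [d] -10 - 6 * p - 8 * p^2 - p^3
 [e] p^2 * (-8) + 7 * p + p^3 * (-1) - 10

Adding the polynomials and combining like terms:
(p^2 - 5 - 3*p) + (p^3*(-1) + 9*p - 5 - 9*p^2)
= p^3 * (-1) - 10+p^2 * (-8)+p * 6
a) p^3 * (-1) - 10+p^2 * (-8)+p * 6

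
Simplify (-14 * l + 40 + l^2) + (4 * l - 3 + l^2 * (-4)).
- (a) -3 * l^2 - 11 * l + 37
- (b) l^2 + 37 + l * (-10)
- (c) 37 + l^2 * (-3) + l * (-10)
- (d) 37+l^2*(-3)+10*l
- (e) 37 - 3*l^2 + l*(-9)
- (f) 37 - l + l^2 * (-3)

Adding the polynomials and combining like terms:
(-14*l + 40 + l^2) + (4*l - 3 + l^2*(-4))
= 37 + l^2 * (-3) + l * (-10)
c) 37 + l^2 * (-3) + l * (-10)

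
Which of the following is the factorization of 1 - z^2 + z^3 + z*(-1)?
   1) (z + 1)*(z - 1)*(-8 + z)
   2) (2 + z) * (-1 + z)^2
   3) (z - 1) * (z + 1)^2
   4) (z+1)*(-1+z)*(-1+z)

We need to factor 1 - z^2 + z^3 + z*(-1).
The factored form is (z+1)*(-1+z)*(-1+z).
4) (z+1)*(-1+z)*(-1+z)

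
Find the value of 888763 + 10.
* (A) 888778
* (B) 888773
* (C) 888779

888763 + 10 = 888773
B) 888773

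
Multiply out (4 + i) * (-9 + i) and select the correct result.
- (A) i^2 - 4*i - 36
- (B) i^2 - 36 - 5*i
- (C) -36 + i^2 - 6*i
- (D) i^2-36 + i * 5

Expanding (4 + i) * (-9 + i):
= i^2 - 36 - 5*i
B) i^2 - 36 - 5*i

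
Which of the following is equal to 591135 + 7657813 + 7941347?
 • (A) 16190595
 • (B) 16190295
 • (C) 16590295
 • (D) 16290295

First: 591135 + 7657813 = 8248948
Then: 8248948 + 7941347 = 16190295
B) 16190295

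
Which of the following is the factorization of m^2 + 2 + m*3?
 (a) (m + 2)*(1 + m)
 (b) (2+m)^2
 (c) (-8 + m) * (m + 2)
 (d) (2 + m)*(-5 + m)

We need to factor m^2 + 2 + m*3.
The factored form is (m + 2)*(1 + m).
a) (m + 2)*(1 + m)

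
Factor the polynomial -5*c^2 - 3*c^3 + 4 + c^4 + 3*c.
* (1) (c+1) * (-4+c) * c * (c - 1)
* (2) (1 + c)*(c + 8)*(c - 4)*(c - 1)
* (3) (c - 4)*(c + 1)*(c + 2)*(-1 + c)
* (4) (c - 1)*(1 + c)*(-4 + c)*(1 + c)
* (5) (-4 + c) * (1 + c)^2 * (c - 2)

We need to factor -5*c^2 - 3*c^3 + 4 + c^4 + 3*c.
The factored form is (c - 1)*(1 + c)*(-4 + c)*(1 + c).
4) (c - 1)*(1 + c)*(-4 + c)*(1 + c)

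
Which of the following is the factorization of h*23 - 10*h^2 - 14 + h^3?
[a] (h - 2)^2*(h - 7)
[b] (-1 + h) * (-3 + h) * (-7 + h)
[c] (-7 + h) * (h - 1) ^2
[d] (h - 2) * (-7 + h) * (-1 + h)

We need to factor h*23 - 10*h^2 - 14 + h^3.
The factored form is (h - 2) * (-7 + h) * (-1 + h).
d) (h - 2) * (-7 + h) * (-1 + h)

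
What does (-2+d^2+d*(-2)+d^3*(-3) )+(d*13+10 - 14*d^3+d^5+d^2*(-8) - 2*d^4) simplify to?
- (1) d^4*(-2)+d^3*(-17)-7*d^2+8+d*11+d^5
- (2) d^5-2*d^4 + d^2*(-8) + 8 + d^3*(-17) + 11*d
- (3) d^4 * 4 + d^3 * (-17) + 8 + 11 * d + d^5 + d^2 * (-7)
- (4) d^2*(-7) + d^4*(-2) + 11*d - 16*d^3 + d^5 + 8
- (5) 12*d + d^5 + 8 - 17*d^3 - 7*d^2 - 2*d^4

Adding the polynomials and combining like terms:
(-2 + d^2 + d*(-2) + d^3*(-3)) + (d*13 + 10 - 14*d^3 + d^5 + d^2*(-8) - 2*d^4)
= d^4*(-2)+d^3*(-17)-7*d^2+8+d*11+d^5
1) d^4*(-2)+d^3*(-17)-7*d^2+8+d*11+d^5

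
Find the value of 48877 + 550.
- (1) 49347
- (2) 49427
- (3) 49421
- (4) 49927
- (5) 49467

48877 + 550 = 49427
2) 49427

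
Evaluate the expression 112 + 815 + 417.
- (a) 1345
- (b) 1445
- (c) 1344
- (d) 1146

First: 112 + 815 = 927
Then: 927 + 417 = 1344
c) 1344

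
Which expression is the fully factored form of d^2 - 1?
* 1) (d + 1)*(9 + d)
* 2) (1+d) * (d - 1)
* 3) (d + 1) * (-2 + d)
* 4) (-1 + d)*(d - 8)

We need to factor d^2 - 1.
The factored form is (1+d) * (d - 1).
2) (1+d) * (d - 1)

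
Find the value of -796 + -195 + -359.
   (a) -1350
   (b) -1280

First: -796 + -195 = -991
Then: -991 + -359 = -1350
a) -1350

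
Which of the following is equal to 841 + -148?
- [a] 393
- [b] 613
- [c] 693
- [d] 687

841 + -148 = 693
c) 693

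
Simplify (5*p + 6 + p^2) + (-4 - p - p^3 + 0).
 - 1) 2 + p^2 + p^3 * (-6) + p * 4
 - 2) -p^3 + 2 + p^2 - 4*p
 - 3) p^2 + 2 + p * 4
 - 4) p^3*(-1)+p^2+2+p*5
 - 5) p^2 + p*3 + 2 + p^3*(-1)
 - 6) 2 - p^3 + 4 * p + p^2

Adding the polynomials and combining like terms:
(5*p + 6 + p^2) + (-4 - p - p^3 + 0)
= 2 - p^3 + 4 * p + p^2
6) 2 - p^3 + 4 * p + p^2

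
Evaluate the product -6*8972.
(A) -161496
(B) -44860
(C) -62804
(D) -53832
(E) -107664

-6 * 8972 = -53832
D) -53832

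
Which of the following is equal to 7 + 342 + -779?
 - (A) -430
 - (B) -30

First: 7 + 342 = 349
Then: 349 + -779 = -430
A) -430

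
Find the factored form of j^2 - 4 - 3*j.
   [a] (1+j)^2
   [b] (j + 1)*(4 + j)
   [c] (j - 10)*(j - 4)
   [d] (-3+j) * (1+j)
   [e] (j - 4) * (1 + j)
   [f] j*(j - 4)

We need to factor j^2 - 4 - 3*j.
The factored form is (j - 4) * (1 + j).
e) (j - 4) * (1 + j)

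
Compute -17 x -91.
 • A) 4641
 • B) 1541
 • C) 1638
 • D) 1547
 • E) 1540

-17 * -91 = 1547
D) 1547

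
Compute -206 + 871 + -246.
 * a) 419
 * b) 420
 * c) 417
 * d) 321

First: -206 + 871 = 665
Then: 665 + -246 = 419
a) 419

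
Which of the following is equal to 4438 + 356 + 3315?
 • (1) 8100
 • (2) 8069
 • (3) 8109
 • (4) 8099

First: 4438 + 356 = 4794
Then: 4794 + 3315 = 8109
3) 8109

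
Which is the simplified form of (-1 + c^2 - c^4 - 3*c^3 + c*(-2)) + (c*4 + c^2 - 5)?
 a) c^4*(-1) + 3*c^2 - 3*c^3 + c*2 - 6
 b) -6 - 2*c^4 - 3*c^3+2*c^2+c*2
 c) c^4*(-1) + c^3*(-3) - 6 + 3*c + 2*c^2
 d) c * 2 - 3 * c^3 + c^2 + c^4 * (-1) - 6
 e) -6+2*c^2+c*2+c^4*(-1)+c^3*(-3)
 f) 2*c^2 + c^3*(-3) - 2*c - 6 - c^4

Adding the polynomials and combining like terms:
(-1 + c^2 - c^4 - 3*c^3 + c*(-2)) + (c*4 + c^2 - 5)
= -6+2*c^2+c*2+c^4*(-1)+c^3*(-3)
e) -6+2*c^2+c*2+c^4*(-1)+c^3*(-3)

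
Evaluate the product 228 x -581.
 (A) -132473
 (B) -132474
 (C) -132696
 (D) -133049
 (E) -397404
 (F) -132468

228 * -581 = -132468
F) -132468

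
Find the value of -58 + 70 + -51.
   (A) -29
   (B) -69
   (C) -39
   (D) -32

First: -58 + 70 = 12
Then: 12 + -51 = -39
C) -39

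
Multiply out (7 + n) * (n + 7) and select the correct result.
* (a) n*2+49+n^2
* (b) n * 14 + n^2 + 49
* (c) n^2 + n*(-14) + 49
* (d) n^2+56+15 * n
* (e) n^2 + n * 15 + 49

Expanding (7 + n) * (n + 7):
= n * 14 + n^2 + 49
b) n * 14 + n^2 + 49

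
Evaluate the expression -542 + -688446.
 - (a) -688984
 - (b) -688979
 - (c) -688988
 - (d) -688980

-542 + -688446 = -688988
c) -688988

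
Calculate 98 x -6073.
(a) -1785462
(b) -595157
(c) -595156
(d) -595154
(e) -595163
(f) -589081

98 * -6073 = -595154
d) -595154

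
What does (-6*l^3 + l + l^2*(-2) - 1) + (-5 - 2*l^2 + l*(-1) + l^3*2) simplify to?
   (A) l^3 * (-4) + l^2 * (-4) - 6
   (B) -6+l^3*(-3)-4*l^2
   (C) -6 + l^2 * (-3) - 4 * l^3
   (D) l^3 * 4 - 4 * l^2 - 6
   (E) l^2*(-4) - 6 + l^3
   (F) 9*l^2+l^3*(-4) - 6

Adding the polynomials and combining like terms:
(-6*l^3 + l + l^2*(-2) - 1) + (-5 - 2*l^2 + l*(-1) + l^3*2)
= l^3 * (-4) + l^2 * (-4) - 6
A) l^3 * (-4) + l^2 * (-4) - 6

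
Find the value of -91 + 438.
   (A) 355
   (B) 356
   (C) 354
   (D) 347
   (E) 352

-91 + 438 = 347
D) 347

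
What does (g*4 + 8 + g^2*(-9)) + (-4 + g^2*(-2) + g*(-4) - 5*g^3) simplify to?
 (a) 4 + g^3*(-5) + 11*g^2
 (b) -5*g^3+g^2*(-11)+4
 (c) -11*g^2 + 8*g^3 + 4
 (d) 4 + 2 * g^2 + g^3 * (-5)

Adding the polynomials and combining like terms:
(g*4 + 8 + g^2*(-9)) + (-4 + g^2*(-2) + g*(-4) - 5*g^3)
= -5*g^3+g^2*(-11)+4
b) -5*g^3+g^2*(-11)+4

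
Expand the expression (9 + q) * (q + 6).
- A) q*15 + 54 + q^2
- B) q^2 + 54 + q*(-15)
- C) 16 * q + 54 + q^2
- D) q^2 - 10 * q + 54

Expanding (9 + q) * (q + 6):
= q*15 + 54 + q^2
A) q*15 + 54 + q^2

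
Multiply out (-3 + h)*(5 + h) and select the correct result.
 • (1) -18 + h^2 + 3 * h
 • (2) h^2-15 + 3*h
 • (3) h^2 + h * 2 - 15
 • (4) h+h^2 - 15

Expanding (-3 + h)*(5 + h):
= h^2 + h * 2 - 15
3) h^2 + h * 2 - 15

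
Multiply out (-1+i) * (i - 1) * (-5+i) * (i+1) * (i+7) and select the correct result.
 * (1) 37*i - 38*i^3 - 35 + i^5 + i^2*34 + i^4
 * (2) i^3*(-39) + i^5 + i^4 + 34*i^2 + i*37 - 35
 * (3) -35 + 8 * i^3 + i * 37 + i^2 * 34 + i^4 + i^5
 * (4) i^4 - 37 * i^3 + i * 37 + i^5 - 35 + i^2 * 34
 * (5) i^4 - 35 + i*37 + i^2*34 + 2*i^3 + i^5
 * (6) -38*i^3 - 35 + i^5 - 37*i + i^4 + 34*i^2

Expanding (-1+i) * (i - 1) * (-5+i) * (i+1) * (i+7):
= 37*i - 38*i^3 - 35 + i^5 + i^2*34 + i^4
1) 37*i - 38*i^3 - 35 + i^5 + i^2*34 + i^4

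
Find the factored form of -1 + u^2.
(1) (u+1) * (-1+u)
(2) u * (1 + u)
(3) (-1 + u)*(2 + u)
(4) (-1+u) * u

We need to factor -1 + u^2.
The factored form is (u+1) * (-1+u).
1) (u+1) * (-1+u)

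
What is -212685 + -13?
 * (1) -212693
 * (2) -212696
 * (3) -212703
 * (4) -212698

-212685 + -13 = -212698
4) -212698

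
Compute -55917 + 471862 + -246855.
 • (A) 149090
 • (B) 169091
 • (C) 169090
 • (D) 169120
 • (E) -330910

First: -55917 + 471862 = 415945
Then: 415945 + -246855 = 169090
C) 169090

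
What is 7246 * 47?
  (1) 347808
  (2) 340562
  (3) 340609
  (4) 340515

7246 * 47 = 340562
2) 340562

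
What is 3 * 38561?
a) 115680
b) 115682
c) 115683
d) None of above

3 * 38561 = 115683
c) 115683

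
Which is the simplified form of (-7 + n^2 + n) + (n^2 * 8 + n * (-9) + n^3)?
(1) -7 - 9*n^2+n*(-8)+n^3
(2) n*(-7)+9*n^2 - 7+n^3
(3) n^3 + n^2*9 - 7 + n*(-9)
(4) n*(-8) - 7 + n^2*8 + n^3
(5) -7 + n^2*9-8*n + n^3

Adding the polynomials and combining like terms:
(-7 + n^2 + n) + (n^2*8 + n*(-9) + n^3)
= -7 + n^2*9-8*n + n^3
5) -7 + n^2*9-8*n + n^3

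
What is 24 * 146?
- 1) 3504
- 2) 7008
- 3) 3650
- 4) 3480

24 * 146 = 3504
1) 3504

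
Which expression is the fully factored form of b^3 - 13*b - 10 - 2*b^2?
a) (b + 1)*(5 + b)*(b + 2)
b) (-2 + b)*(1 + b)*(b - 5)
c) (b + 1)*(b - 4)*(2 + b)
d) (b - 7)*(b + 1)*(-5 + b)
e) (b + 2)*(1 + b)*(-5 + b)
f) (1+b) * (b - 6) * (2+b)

We need to factor b^3 - 13*b - 10 - 2*b^2.
The factored form is (b + 2)*(1 + b)*(-5 + b).
e) (b + 2)*(1 + b)*(-5 + b)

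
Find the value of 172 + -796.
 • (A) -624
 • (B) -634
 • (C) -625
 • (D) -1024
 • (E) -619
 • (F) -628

172 + -796 = -624
A) -624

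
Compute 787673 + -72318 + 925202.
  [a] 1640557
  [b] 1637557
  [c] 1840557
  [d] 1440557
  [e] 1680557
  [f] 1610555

First: 787673 + -72318 = 715355
Then: 715355 + 925202 = 1640557
a) 1640557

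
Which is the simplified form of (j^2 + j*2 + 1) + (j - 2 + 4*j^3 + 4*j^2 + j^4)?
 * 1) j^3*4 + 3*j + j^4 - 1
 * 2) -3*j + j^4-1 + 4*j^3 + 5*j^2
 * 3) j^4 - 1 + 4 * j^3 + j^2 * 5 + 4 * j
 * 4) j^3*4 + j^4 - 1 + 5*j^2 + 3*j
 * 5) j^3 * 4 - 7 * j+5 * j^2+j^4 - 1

Adding the polynomials and combining like terms:
(j^2 + j*2 + 1) + (j - 2 + 4*j^3 + 4*j^2 + j^4)
= j^3*4 + j^4 - 1 + 5*j^2 + 3*j
4) j^3*4 + j^4 - 1 + 5*j^2 + 3*j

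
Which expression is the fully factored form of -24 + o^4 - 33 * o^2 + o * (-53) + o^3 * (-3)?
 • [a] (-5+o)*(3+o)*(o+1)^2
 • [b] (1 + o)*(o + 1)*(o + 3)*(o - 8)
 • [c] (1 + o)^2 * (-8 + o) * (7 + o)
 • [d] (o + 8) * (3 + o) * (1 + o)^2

We need to factor -24 + o^4 - 33 * o^2 + o * (-53) + o^3 * (-3).
The factored form is (1 + o)*(o + 1)*(o + 3)*(o - 8).
b) (1 + o)*(o + 1)*(o + 3)*(o - 8)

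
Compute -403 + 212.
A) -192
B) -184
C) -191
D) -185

-403 + 212 = -191
C) -191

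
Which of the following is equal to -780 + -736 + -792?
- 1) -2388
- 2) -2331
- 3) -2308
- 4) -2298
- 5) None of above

First: -780 + -736 = -1516
Then: -1516 + -792 = -2308
3) -2308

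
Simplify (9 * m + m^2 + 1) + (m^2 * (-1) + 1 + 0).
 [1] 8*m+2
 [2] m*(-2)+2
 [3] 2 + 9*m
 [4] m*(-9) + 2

Adding the polynomials and combining like terms:
(9*m + m^2 + 1) + (m^2*(-1) + 1 + 0)
= 2 + 9*m
3) 2 + 9*m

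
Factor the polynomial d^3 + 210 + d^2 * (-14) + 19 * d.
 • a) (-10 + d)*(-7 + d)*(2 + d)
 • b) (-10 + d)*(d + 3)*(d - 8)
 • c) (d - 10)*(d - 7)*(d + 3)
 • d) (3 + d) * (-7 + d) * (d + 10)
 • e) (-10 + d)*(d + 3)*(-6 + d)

We need to factor d^3 + 210 + d^2 * (-14) + 19 * d.
The factored form is (d - 10)*(d - 7)*(d + 3).
c) (d - 10)*(d - 7)*(d + 3)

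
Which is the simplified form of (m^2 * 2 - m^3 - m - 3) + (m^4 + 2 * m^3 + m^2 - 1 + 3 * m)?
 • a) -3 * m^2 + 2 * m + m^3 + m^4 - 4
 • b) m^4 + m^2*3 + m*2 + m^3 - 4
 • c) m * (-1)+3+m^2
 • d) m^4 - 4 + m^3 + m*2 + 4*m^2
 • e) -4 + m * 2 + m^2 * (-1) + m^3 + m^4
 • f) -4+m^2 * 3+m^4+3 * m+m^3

Adding the polynomials and combining like terms:
(m^2*2 - m^3 - m - 3) + (m^4 + 2*m^3 + m^2 - 1 + 3*m)
= m^4 + m^2*3 + m*2 + m^3 - 4
b) m^4 + m^2*3 + m*2 + m^3 - 4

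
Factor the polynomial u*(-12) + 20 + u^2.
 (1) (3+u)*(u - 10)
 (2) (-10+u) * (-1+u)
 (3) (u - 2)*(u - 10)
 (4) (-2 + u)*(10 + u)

We need to factor u*(-12) + 20 + u^2.
The factored form is (u - 2)*(u - 10).
3) (u - 2)*(u - 10)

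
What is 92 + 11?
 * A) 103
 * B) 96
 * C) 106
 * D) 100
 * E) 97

92 + 11 = 103
A) 103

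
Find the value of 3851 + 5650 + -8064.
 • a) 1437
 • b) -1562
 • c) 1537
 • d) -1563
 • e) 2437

First: 3851 + 5650 = 9501
Then: 9501 + -8064 = 1437
a) 1437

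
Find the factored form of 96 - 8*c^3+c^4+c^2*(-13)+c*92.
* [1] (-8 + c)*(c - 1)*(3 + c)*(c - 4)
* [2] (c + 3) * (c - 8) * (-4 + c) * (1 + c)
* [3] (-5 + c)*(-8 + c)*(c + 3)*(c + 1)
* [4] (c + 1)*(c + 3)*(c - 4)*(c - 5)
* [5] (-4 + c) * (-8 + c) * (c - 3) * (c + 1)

We need to factor 96 - 8*c^3+c^4+c^2*(-13)+c*92.
The factored form is (c + 3) * (c - 8) * (-4 + c) * (1 + c).
2) (c + 3) * (c - 8) * (-4 + c) * (1 + c)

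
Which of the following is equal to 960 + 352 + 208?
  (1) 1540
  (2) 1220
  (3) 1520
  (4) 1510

First: 960 + 352 = 1312
Then: 1312 + 208 = 1520
3) 1520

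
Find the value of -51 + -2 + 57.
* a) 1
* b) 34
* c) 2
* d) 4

First: -51 + -2 = -53
Then: -53 + 57 = 4
d) 4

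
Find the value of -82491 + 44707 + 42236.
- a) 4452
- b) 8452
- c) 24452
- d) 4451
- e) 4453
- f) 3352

First: -82491 + 44707 = -37784
Then: -37784 + 42236 = 4452
a) 4452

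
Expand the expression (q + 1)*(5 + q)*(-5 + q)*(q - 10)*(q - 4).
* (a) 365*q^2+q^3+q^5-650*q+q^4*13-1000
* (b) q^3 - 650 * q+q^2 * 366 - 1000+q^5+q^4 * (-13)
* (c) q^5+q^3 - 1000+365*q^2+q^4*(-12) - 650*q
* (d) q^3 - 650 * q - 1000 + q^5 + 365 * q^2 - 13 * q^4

Expanding (q + 1)*(5 + q)*(-5 + q)*(q - 10)*(q - 4):
= q^3 - 650 * q - 1000 + q^5 + 365 * q^2 - 13 * q^4
d) q^3 - 650 * q - 1000 + q^5 + 365 * q^2 - 13 * q^4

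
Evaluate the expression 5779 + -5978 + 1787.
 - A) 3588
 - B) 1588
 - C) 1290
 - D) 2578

First: 5779 + -5978 = -199
Then: -199 + 1787 = 1588
B) 1588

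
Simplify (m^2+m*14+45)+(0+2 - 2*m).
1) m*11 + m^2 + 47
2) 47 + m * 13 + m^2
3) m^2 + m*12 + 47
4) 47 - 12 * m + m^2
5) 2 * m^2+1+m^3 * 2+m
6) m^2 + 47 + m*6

Adding the polynomials and combining like terms:
(m^2 + m*14 + 45) + (0 + 2 - 2*m)
= m^2 + m*12 + 47
3) m^2 + m*12 + 47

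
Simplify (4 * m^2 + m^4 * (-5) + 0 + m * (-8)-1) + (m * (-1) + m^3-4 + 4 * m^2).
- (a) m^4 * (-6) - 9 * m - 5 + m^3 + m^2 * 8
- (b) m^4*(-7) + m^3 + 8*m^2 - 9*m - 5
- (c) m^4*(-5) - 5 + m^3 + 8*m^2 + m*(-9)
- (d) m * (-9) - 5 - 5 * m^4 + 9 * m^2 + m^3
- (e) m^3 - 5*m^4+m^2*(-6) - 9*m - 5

Adding the polynomials and combining like terms:
(4*m^2 + m^4*(-5) + 0 + m*(-8) - 1) + (m*(-1) + m^3 - 4 + 4*m^2)
= m^4*(-5) - 5 + m^3 + 8*m^2 + m*(-9)
c) m^4*(-5) - 5 + m^3 + 8*m^2 + m*(-9)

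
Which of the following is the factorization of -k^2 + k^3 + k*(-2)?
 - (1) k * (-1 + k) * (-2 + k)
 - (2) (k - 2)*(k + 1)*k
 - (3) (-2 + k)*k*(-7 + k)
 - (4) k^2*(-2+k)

We need to factor -k^2 + k^3 + k*(-2).
The factored form is (k - 2)*(k + 1)*k.
2) (k - 2)*(k + 1)*k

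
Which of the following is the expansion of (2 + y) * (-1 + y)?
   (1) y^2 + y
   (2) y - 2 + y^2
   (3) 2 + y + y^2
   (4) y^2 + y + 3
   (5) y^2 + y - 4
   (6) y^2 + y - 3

Expanding (2 + y) * (-1 + y):
= y - 2 + y^2
2) y - 2 + y^2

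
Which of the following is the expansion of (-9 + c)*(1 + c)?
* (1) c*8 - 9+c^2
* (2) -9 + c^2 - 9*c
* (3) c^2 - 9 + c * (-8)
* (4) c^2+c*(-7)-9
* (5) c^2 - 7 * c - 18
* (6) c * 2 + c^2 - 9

Expanding (-9 + c)*(1 + c):
= c^2 - 9 + c * (-8)
3) c^2 - 9 + c * (-8)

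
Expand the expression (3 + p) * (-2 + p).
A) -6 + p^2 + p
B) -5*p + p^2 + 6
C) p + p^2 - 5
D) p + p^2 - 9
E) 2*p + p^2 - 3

Expanding (3 + p) * (-2 + p):
= -6 + p^2 + p
A) -6 + p^2 + p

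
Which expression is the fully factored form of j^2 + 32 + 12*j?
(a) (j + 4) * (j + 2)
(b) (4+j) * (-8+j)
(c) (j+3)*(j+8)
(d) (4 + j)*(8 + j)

We need to factor j^2 + 32 + 12*j.
The factored form is (4 + j)*(8 + j).
d) (4 + j)*(8 + j)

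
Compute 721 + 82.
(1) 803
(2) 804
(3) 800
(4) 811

721 + 82 = 803
1) 803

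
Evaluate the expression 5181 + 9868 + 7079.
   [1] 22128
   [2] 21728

First: 5181 + 9868 = 15049
Then: 15049 + 7079 = 22128
1) 22128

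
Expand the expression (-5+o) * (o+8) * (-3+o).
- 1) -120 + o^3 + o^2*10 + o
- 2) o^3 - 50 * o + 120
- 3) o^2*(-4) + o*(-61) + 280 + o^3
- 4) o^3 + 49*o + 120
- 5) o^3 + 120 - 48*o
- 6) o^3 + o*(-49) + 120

Expanding (-5+o) * (o+8) * (-3+o):
= o^3 + o*(-49) + 120
6) o^3 + o*(-49) + 120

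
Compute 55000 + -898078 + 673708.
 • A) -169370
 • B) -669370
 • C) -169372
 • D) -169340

First: 55000 + -898078 = -843078
Then: -843078 + 673708 = -169370
A) -169370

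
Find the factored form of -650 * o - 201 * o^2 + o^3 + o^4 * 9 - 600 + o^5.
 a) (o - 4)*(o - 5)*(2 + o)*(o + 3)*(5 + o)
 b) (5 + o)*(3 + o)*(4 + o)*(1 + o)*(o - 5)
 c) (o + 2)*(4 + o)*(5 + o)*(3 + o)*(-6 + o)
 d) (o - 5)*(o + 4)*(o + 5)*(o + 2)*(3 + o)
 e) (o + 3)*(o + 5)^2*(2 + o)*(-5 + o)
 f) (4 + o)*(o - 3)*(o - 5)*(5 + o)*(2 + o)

We need to factor -650 * o - 201 * o^2 + o^3 + o^4 * 9 - 600 + o^5.
The factored form is (o - 5)*(o + 4)*(o + 5)*(o + 2)*(3 + o).
d) (o - 5)*(o + 4)*(o + 5)*(o + 2)*(3 + o)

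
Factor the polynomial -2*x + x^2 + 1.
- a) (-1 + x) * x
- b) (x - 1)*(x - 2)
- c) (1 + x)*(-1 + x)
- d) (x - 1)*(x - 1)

We need to factor -2*x + x^2 + 1.
The factored form is (x - 1)*(x - 1).
d) (x - 1)*(x - 1)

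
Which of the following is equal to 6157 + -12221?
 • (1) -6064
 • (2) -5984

6157 + -12221 = -6064
1) -6064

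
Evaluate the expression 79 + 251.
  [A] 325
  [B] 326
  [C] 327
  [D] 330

79 + 251 = 330
D) 330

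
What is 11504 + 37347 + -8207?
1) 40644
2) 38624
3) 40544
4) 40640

First: 11504 + 37347 = 48851
Then: 48851 + -8207 = 40644
1) 40644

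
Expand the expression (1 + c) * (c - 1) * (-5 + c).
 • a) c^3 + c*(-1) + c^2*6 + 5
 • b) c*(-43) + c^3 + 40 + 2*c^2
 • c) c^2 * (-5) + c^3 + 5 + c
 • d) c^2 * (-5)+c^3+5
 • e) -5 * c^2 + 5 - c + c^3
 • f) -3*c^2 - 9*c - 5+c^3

Expanding (1 + c) * (c - 1) * (-5 + c):
= -5 * c^2 + 5 - c + c^3
e) -5 * c^2 + 5 - c + c^3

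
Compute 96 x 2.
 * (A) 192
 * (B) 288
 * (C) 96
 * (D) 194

96 * 2 = 192
A) 192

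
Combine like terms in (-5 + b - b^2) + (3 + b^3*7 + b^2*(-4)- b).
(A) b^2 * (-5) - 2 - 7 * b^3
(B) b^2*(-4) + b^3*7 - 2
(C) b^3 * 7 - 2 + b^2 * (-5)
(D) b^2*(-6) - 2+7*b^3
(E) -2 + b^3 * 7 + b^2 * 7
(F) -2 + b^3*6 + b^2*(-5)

Adding the polynomials and combining like terms:
(-5 + b - b^2) + (3 + b^3*7 + b^2*(-4) - b)
= b^3 * 7 - 2 + b^2 * (-5)
C) b^3 * 7 - 2 + b^2 * (-5)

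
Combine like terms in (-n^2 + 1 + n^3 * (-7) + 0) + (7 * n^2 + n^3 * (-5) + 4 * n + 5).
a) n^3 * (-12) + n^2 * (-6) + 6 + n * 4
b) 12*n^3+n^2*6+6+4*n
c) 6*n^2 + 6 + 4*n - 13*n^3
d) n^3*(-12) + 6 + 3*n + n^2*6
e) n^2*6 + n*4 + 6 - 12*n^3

Adding the polynomials and combining like terms:
(-n^2 + 1 + n^3*(-7) + 0) + (7*n^2 + n^3*(-5) + 4*n + 5)
= n^2*6 + n*4 + 6 - 12*n^3
e) n^2*6 + n*4 + 6 - 12*n^3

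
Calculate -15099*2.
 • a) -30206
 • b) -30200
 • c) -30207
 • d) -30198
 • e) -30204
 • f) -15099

-15099 * 2 = -30198
d) -30198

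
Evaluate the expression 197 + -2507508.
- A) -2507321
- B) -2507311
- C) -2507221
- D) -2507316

197 + -2507508 = -2507311
B) -2507311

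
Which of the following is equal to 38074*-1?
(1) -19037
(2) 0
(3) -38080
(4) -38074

38074 * -1 = -38074
4) -38074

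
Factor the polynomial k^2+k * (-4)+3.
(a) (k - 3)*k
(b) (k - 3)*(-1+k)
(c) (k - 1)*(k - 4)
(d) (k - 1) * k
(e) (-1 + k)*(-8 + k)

We need to factor k^2+k * (-4)+3.
The factored form is (k - 3)*(-1+k).
b) (k - 3)*(-1+k)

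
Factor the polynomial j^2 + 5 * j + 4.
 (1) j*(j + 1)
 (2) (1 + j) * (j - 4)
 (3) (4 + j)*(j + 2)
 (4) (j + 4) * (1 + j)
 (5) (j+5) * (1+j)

We need to factor j^2 + 5 * j + 4.
The factored form is (j + 4) * (1 + j).
4) (j + 4) * (1 + j)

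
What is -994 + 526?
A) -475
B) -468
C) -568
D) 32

-994 + 526 = -468
B) -468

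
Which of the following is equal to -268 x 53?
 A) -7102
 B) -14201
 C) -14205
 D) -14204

-268 * 53 = -14204
D) -14204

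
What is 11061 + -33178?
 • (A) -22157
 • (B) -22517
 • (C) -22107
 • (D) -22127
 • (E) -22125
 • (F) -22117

11061 + -33178 = -22117
F) -22117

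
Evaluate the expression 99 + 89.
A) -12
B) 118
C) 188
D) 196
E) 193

99 + 89 = 188
C) 188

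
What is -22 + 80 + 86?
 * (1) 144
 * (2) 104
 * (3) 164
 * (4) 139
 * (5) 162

First: -22 + 80 = 58
Then: 58 + 86 = 144
1) 144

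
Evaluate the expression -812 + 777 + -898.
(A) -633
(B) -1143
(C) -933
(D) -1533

First: -812 + 777 = -35
Then: -35 + -898 = -933
C) -933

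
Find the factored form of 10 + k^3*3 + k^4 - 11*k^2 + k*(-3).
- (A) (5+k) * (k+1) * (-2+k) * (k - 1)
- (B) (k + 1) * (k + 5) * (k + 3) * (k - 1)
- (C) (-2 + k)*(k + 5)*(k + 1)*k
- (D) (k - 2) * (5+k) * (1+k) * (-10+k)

We need to factor 10 + k^3*3 + k^4 - 11*k^2 + k*(-3).
The factored form is (5+k) * (k+1) * (-2+k) * (k - 1).
A) (5+k) * (k+1) * (-2+k) * (k - 1)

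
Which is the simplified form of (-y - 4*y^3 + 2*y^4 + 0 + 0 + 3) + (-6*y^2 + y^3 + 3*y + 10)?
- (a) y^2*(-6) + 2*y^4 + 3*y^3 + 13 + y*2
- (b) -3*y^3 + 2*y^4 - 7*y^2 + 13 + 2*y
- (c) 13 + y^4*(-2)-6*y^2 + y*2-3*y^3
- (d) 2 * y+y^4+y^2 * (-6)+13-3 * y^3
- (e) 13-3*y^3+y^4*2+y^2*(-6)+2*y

Adding the polynomials and combining like terms:
(-y - 4*y^3 + 2*y^4 + 0 + 0 + 3) + (-6*y^2 + y^3 + 3*y + 10)
= 13-3*y^3+y^4*2+y^2*(-6)+2*y
e) 13-3*y^3+y^4*2+y^2*(-6)+2*y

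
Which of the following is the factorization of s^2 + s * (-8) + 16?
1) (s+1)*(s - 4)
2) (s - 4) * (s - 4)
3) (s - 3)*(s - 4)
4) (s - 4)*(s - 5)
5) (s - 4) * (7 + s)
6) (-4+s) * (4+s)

We need to factor s^2 + s * (-8) + 16.
The factored form is (s - 4) * (s - 4).
2) (s - 4) * (s - 4)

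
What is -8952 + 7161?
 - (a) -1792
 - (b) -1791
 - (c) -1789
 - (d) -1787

-8952 + 7161 = -1791
b) -1791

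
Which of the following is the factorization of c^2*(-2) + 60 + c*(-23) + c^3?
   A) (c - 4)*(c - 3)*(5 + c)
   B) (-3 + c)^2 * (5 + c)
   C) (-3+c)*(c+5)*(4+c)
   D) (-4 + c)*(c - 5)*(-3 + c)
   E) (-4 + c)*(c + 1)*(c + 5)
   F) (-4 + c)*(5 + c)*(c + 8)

We need to factor c^2*(-2) + 60 + c*(-23) + c^3.
The factored form is (c - 4)*(c - 3)*(5 + c).
A) (c - 4)*(c - 3)*(5 + c)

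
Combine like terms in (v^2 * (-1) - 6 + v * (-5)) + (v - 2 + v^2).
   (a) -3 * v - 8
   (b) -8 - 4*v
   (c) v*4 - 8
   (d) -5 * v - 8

Adding the polynomials and combining like terms:
(v^2*(-1) - 6 + v*(-5)) + (v - 2 + v^2)
= -8 - 4*v
b) -8 - 4*v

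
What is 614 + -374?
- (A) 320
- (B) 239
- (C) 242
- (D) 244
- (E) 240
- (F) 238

614 + -374 = 240
E) 240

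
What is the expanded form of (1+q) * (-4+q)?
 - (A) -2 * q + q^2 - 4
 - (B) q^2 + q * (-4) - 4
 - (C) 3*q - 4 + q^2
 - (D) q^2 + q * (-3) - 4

Expanding (1+q) * (-4+q):
= q^2 + q * (-3) - 4
D) q^2 + q * (-3) - 4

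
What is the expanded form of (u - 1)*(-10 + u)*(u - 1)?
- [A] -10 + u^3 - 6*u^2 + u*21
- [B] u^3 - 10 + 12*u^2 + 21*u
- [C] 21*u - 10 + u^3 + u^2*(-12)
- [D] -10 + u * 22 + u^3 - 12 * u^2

Expanding (u - 1)*(-10 + u)*(u - 1):
= 21*u - 10 + u^3 + u^2*(-12)
C) 21*u - 10 + u^3 + u^2*(-12)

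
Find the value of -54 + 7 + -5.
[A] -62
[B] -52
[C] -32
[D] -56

First: -54 + 7 = -47
Then: -47 + -5 = -52
B) -52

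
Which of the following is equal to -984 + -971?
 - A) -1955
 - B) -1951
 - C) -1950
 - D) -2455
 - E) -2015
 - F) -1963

-984 + -971 = -1955
A) -1955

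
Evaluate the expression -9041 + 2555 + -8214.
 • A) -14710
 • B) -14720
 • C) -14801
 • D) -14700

First: -9041 + 2555 = -6486
Then: -6486 + -8214 = -14700
D) -14700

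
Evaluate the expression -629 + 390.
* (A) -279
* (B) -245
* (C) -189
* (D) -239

-629 + 390 = -239
D) -239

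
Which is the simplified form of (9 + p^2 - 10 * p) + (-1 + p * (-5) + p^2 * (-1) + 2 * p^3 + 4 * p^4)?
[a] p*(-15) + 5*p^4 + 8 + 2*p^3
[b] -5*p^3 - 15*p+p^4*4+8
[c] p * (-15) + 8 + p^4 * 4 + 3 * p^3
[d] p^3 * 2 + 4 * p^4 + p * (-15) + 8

Adding the polynomials and combining like terms:
(9 + p^2 - 10*p) + (-1 + p*(-5) + p^2*(-1) + 2*p^3 + 4*p^4)
= p^3 * 2 + 4 * p^4 + p * (-15) + 8
d) p^3 * 2 + 4 * p^4 + p * (-15) + 8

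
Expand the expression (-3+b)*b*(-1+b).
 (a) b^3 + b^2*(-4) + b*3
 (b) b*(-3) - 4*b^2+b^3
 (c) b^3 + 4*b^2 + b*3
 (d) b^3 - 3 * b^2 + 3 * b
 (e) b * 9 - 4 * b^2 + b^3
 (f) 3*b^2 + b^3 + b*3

Expanding (-3+b)*b*(-1+b):
= b^3 + b^2*(-4) + b*3
a) b^3 + b^2*(-4) + b*3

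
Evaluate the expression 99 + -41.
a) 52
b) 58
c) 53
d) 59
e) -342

99 + -41 = 58
b) 58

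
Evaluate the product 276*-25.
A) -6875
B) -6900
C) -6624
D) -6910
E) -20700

276 * -25 = -6900
B) -6900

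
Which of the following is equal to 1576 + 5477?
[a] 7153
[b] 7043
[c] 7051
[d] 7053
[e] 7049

1576 + 5477 = 7053
d) 7053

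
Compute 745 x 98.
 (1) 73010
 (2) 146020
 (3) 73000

745 * 98 = 73010
1) 73010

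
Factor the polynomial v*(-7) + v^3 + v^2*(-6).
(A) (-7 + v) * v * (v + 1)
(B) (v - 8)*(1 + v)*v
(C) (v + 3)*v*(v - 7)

We need to factor v*(-7) + v^3 + v^2*(-6).
The factored form is (-7 + v) * v * (v + 1).
A) (-7 + v) * v * (v + 1)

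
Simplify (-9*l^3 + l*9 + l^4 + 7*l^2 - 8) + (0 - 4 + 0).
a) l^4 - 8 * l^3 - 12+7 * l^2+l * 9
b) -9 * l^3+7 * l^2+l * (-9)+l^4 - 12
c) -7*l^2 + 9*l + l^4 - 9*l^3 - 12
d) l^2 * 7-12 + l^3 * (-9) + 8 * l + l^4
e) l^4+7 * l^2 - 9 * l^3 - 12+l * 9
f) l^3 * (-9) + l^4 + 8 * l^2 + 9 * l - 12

Adding the polynomials and combining like terms:
(-9*l^3 + l*9 + l^4 + 7*l^2 - 8) + (0 - 4 + 0)
= l^4+7 * l^2 - 9 * l^3 - 12+l * 9
e) l^4+7 * l^2 - 9 * l^3 - 12+l * 9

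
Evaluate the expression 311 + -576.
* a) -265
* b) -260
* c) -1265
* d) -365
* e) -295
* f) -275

311 + -576 = -265
a) -265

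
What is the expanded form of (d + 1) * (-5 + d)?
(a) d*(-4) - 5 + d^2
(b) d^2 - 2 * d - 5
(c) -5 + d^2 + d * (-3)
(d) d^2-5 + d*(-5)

Expanding (d + 1) * (-5 + d):
= d*(-4) - 5 + d^2
a) d*(-4) - 5 + d^2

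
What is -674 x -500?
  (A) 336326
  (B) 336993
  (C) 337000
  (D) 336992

-674 * -500 = 337000
C) 337000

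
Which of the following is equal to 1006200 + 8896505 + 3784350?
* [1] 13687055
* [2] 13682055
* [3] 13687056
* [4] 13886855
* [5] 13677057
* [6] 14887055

First: 1006200 + 8896505 = 9902705
Then: 9902705 + 3784350 = 13687055
1) 13687055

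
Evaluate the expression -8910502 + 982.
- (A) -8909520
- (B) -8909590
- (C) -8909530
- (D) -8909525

-8910502 + 982 = -8909520
A) -8909520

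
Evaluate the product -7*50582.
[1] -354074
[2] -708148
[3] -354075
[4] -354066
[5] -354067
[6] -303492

-7 * 50582 = -354074
1) -354074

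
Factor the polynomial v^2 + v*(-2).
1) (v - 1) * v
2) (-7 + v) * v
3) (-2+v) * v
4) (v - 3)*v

We need to factor v^2 + v*(-2).
The factored form is (-2+v) * v.
3) (-2+v) * v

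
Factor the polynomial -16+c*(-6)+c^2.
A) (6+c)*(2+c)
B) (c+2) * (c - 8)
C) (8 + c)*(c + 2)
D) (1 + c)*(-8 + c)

We need to factor -16+c*(-6)+c^2.
The factored form is (c+2) * (c - 8).
B) (c+2) * (c - 8)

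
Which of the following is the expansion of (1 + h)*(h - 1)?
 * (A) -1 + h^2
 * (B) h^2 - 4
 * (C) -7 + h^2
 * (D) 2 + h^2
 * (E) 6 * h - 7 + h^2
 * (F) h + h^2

Expanding (1 + h)*(h - 1):
= -1 + h^2
A) -1 + h^2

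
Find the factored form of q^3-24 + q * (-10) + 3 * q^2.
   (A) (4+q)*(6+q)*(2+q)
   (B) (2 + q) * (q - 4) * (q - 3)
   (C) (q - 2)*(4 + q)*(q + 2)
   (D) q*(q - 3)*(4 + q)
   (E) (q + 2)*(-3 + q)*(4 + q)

We need to factor q^3-24 + q * (-10) + 3 * q^2.
The factored form is (q + 2)*(-3 + q)*(4 + q).
E) (q + 2)*(-3 + q)*(4 + q)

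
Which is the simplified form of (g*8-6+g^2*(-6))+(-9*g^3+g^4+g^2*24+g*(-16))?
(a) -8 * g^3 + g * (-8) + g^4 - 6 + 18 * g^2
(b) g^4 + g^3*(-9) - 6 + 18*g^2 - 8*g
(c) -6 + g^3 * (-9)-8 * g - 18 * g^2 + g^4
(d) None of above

Adding the polynomials and combining like terms:
(g*8 - 6 + g^2*(-6)) + (-9*g^3 + g^4 + g^2*24 + g*(-16))
= g^4 + g^3*(-9) - 6 + 18*g^2 - 8*g
b) g^4 + g^3*(-9) - 6 + 18*g^2 - 8*g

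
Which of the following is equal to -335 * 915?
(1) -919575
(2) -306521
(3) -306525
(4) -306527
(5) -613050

-335 * 915 = -306525
3) -306525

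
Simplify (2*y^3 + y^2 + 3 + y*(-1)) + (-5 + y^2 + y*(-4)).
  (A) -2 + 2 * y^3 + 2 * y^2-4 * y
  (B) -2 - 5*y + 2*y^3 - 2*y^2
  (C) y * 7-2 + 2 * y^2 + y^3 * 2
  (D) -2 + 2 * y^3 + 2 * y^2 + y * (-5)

Adding the polynomials and combining like terms:
(2*y^3 + y^2 + 3 + y*(-1)) + (-5 + y^2 + y*(-4))
= -2 + 2 * y^3 + 2 * y^2 + y * (-5)
D) -2 + 2 * y^3 + 2 * y^2 + y * (-5)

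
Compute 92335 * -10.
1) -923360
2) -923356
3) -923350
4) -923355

92335 * -10 = -923350
3) -923350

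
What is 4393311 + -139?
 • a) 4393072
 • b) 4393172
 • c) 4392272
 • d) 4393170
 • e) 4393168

4393311 + -139 = 4393172
b) 4393172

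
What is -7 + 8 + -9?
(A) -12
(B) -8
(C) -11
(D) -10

First: -7 + 8 = 1
Then: 1 + -9 = -8
B) -8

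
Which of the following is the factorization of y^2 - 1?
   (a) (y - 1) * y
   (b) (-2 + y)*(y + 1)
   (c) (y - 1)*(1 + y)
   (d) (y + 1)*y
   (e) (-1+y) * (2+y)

We need to factor y^2 - 1.
The factored form is (y - 1)*(1 + y).
c) (y - 1)*(1 + y)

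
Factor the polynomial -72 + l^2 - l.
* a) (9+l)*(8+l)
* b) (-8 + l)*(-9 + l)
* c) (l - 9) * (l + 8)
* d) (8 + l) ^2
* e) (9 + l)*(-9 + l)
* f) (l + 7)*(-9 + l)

We need to factor -72 + l^2 - l.
The factored form is (l - 9) * (l + 8).
c) (l - 9) * (l + 8)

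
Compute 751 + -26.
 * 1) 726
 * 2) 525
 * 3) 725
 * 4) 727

751 + -26 = 725
3) 725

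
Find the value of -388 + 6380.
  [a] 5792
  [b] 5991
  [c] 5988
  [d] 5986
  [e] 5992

-388 + 6380 = 5992
e) 5992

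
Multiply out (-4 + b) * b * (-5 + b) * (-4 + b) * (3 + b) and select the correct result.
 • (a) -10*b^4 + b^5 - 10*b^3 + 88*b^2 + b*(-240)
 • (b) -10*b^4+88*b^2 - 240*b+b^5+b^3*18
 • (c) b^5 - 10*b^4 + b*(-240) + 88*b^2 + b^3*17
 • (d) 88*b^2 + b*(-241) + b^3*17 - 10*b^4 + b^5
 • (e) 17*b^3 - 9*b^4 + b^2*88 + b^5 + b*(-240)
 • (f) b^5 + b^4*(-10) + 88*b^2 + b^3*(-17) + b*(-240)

Expanding (-4 + b) * b * (-5 + b) * (-4 + b) * (3 + b):
= b^5 - 10*b^4 + b*(-240) + 88*b^2 + b^3*17
c) b^5 - 10*b^4 + b*(-240) + 88*b^2 + b^3*17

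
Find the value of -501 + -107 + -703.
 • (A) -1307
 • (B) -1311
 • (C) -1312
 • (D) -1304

First: -501 + -107 = -608
Then: -608 + -703 = -1311
B) -1311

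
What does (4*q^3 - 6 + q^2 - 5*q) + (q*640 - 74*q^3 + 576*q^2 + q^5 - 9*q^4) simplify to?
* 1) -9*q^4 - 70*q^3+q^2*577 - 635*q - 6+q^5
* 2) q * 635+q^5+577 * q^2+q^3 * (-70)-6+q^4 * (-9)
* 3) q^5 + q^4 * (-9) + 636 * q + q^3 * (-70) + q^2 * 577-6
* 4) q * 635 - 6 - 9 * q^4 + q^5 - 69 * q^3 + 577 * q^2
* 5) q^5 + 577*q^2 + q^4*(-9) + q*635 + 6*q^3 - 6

Adding the polynomials and combining like terms:
(4*q^3 - 6 + q^2 - 5*q) + (q*640 - 74*q^3 + 576*q^2 + q^5 - 9*q^4)
= q * 635+q^5+577 * q^2+q^3 * (-70)-6+q^4 * (-9)
2) q * 635+q^5+577 * q^2+q^3 * (-70)-6+q^4 * (-9)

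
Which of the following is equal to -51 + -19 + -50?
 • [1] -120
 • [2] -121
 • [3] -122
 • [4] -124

First: -51 + -19 = -70
Then: -70 + -50 = -120
1) -120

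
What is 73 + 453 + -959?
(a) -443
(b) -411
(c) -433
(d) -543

First: 73 + 453 = 526
Then: 526 + -959 = -433
c) -433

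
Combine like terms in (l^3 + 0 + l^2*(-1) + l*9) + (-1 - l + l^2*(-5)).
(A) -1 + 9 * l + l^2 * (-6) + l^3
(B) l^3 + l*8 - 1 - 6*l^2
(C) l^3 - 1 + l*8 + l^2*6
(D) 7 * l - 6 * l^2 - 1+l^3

Adding the polynomials and combining like terms:
(l^3 + 0 + l^2*(-1) + l*9) + (-1 - l + l^2*(-5))
= l^3 + l*8 - 1 - 6*l^2
B) l^3 + l*8 - 1 - 6*l^2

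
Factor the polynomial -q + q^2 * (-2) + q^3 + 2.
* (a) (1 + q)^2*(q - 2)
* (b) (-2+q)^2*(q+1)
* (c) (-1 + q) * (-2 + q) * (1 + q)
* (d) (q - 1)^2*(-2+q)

We need to factor -q + q^2 * (-2) + q^3 + 2.
The factored form is (-1 + q) * (-2 + q) * (1 + q).
c) (-1 + q) * (-2 + q) * (1 + q)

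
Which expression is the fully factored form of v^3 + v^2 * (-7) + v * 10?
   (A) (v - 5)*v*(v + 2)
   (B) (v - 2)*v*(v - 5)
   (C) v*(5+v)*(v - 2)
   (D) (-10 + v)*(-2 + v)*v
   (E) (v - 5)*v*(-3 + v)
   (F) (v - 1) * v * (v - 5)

We need to factor v^3 + v^2 * (-7) + v * 10.
The factored form is (v - 2)*v*(v - 5).
B) (v - 2)*v*(v - 5)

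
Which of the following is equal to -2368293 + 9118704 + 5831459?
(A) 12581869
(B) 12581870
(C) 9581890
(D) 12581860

First: -2368293 + 9118704 = 6750411
Then: 6750411 + 5831459 = 12581870
B) 12581870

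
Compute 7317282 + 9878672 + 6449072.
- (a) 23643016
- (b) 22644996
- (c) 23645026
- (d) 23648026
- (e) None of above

First: 7317282 + 9878672 = 17195954
Then: 17195954 + 6449072 = 23645026
c) 23645026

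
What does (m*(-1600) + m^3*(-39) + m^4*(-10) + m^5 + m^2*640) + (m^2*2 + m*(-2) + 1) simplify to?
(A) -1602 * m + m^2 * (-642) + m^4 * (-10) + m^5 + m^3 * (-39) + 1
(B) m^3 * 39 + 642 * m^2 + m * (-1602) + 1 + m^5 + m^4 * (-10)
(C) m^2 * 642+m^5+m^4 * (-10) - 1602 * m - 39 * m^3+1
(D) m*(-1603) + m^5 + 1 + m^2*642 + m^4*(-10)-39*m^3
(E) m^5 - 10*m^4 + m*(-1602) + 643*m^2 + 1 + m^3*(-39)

Adding the polynomials and combining like terms:
(m*(-1600) + m^3*(-39) + m^4*(-10) + m^5 + m^2*640) + (m^2*2 + m*(-2) + 1)
= m^2 * 642+m^5+m^4 * (-10) - 1602 * m - 39 * m^3+1
C) m^2 * 642+m^5+m^4 * (-10) - 1602 * m - 39 * m^3+1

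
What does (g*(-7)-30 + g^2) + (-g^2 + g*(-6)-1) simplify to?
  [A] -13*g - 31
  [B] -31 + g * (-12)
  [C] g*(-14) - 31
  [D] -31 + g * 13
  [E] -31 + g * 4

Adding the polynomials and combining like terms:
(g*(-7) - 30 + g^2) + (-g^2 + g*(-6) - 1)
= -13*g - 31
A) -13*g - 31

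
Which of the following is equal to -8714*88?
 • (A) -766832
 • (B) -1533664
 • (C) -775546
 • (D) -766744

-8714 * 88 = -766832
A) -766832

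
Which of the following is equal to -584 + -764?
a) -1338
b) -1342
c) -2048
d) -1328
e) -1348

-584 + -764 = -1348
e) -1348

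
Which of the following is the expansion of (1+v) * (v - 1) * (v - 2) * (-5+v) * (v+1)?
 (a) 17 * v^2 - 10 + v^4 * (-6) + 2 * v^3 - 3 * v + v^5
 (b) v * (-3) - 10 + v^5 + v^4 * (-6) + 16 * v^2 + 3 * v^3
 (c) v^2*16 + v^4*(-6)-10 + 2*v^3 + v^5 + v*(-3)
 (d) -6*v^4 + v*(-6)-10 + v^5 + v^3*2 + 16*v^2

Expanding (1+v) * (v - 1) * (v - 2) * (-5+v) * (v+1):
= v^2*16 + v^4*(-6)-10 + 2*v^3 + v^5 + v*(-3)
c) v^2*16 + v^4*(-6)-10 + 2*v^3 + v^5 + v*(-3)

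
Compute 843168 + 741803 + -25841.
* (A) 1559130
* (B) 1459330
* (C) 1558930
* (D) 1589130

First: 843168 + 741803 = 1584971
Then: 1584971 + -25841 = 1559130
A) 1559130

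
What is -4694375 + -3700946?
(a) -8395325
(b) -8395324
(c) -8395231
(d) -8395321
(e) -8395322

-4694375 + -3700946 = -8395321
d) -8395321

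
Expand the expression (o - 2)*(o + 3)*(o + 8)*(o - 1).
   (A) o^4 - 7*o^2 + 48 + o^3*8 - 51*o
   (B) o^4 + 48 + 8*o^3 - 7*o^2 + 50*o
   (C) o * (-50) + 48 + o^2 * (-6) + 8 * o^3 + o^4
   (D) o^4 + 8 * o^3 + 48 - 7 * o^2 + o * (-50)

Expanding (o - 2)*(o + 3)*(o + 8)*(o - 1):
= o^4 + 8 * o^3 + 48 - 7 * o^2 + o * (-50)
D) o^4 + 8 * o^3 + 48 - 7 * o^2 + o * (-50)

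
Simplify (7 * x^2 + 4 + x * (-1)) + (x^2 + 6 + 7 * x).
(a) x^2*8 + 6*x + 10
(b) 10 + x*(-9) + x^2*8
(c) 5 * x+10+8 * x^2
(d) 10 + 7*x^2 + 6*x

Adding the polynomials and combining like terms:
(7*x^2 + 4 + x*(-1)) + (x^2 + 6 + 7*x)
= x^2*8 + 6*x + 10
a) x^2*8 + 6*x + 10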